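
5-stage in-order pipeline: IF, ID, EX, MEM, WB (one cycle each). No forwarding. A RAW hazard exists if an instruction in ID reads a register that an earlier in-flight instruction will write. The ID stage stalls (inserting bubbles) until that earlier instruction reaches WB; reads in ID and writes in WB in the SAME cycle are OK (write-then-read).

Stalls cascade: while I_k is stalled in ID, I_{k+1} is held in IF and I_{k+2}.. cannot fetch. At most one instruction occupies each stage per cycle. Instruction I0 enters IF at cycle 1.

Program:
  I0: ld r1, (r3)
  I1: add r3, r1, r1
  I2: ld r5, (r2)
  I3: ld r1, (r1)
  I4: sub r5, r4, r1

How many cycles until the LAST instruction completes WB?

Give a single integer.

Answer: 13

Derivation:
I0 ld r1 <- r3: IF@1 ID@2 stall=0 (-) EX@3 MEM@4 WB@5
I1 add r3 <- r1,r1: IF@2 ID@3 stall=2 (RAW on I0.r1 (WB@5)) EX@6 MEM@7 WB@8
I2 ld r5 <- r2: IF@3 ID@6 stall=0 (-) EX@7 MEM@8 WB@9
I3 ld r1 <- r1: IF@6 ID@7 stall=0 (-) EX@8 MEM@9 WB@10
I4 sub r5 <- r4,r1: IF@7 ID@8 stall=2 (RAW on I3.r1 (WB@10)) EX@11 MEM@12 WB@13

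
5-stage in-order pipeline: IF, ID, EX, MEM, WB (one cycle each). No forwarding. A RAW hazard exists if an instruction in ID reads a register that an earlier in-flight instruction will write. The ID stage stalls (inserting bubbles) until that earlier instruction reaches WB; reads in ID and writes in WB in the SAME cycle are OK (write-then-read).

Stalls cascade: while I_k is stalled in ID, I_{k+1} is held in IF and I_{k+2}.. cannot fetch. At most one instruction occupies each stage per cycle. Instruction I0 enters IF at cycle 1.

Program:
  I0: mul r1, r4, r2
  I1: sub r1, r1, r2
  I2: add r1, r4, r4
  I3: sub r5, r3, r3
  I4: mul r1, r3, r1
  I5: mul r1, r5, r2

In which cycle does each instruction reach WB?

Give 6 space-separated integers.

Answer: 5 8 9 10 12 13

Derivation:
I0 mul r1 <- r4,r2: IF@1 ID@2 stall=0 (-) EX@3 MEM@4 WB@5
I1 sub r1 <- r1,r2: IF@2 ID@3 stall=2 (RAW on I0.r1 (WB@5)) EX@6 MEM@7 WB@8
I2 add r1 <- r4,r4: IF@3 ID@6 stall=0 (-) EX@7 MEM@8 WB@9
I3 sub r5 <- r3,r3: IF@6 ID@7 stall=0 (-) EX@8 MEM@9 WB@10
I4 mul r1 <- r3,r1: IF@7 ID@8 stall=1 (RAW on I2.r1 (WB@9)) EX@10 MEM@11 WB@12
I5 mul r1 <- r5,r2: IF@8 ID@10 stall=0 (-) EX@11 MEM@12 WB@13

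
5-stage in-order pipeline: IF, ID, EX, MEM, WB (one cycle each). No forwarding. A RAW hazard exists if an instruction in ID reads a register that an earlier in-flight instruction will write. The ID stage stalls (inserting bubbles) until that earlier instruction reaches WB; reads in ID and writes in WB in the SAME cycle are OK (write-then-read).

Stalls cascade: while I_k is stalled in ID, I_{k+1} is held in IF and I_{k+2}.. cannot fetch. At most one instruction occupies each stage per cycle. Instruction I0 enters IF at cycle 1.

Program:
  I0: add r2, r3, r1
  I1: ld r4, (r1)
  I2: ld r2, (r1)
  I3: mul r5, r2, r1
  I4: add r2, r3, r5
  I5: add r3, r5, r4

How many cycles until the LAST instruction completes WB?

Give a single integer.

I0 add r2 <- r3,r1: IF@1 ID@2 stall=0 (-) EX@3 MEM@4 WB@5
I1 ld r4 <- r1: IF@2 ID@3 stall=0 (-) EX@4 MEM@5 WB@6
I2 ld r2 <- r1: IF@3 ID@4 stall=0 (-) EX@5 MEM@6 WB@7
I3 mul r5 <- r2,r1: IF@4 ID@5 stall=2 (RAW on I2.r2 (WB@7)) EX@8 MEM@9 WB@10
I4 add r2 <- r3,r5: IF@5 ID@8 stall=2 (RAW on I3.r5 (WB@10)) EX@11 MEM@12 WB@13
I5 add r3 <- r5,r4: IF@8 ID@11 stall=0 (-) EX@12 MEM@13 WB@14

Answer: 14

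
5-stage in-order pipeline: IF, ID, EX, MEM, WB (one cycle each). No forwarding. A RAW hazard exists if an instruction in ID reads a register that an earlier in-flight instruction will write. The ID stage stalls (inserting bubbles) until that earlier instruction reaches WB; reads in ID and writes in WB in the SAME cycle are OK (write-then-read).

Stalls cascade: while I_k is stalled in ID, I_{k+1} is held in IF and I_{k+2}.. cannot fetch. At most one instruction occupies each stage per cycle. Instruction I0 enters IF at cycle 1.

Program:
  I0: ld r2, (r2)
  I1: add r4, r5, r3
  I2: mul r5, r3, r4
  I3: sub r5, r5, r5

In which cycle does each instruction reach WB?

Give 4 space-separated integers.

Answer: 5 6 9 12

Derivation:
I0 ld r2 <- r2: IF@1 ID@2 stall=0 (-) EX@3 MEM@4 WB@5
I1 add r4 <- r5,r3: IF@2 ID@3 stall=0 (-) EX@4 MEM@5 WB@6
I2 mul r5 <- r3,r4: IF@3 ID@4 stall=2 (RAW on I1.r4 (WB@6)) EX@7 MEM@8 WB@9
I3 sub r5 <- r5,r5: IF@4 ID@7 stall=2 (RAW on I2.r5 (WB@9)) EX@10 MEM@11 WB@12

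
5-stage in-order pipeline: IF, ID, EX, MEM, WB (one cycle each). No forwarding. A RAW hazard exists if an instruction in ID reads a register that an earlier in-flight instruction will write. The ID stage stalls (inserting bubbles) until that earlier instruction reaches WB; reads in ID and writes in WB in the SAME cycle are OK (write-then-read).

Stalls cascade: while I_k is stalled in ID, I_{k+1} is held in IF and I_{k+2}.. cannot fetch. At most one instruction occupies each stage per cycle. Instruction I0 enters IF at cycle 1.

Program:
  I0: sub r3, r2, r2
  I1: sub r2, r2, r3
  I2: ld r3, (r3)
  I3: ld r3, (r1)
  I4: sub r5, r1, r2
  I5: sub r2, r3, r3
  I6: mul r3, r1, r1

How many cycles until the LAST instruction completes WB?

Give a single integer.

Answer: 14

Derivation:
I0 sub r3 <- r2,r2: IF@1 ID@2 stall=0 (-) EX@3 MEM@4 WB@5
I1 sub r2 <- r2,r3: IF@2 ID@3 stall=2 (RAW on I0.r3 (WB@5)) EX@6 MEM@7 WB@8
I2 ld r3 <- r3: IF@3 ID@6 stall=0 (-) EX@7 MEM@8 WB@9
I3 ld r3 <- r1: IF@6 ID@7 stall=0 (-) EX@8 MEM@9 WB@10
I4 sub r5 <- r1,r2: IF@7 ID@8 stall=0 (-) EX@9 MEM@10 WB@11
I5 sub r2 <- r3,r3: IF@8 ID@9 stall=1 (RAW on I3.r3 (WB@10)) EX@11 MEM@12 WB@13
I6 mul r3 <- r1,r1: IF@9 ID@11 stall=0 (-) EX@12 MEM@13 WB@14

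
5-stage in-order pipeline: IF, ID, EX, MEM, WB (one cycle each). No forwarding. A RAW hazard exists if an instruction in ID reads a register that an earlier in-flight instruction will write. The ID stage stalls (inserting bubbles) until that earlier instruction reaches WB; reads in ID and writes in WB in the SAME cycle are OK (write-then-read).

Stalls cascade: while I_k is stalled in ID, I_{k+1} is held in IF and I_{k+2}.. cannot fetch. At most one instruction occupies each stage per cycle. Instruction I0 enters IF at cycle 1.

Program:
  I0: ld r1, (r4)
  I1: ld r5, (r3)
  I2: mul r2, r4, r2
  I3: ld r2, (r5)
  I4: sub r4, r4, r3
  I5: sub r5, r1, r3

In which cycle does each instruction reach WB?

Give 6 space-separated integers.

Answer: 5 6 7 9 10 11

Derivation:
I0 ld r1 <- r4: IF@1 ID@2 stall=0 (-) EX@3 MEM@4 WB@5
I1 ld r5 <- r3: IF@2 ID@3 stall=0 (-) EX@4 MEM@5 WB@6
I2 mul r2 <- r4,r2: IF@3 ID@4 stall=0 (-) EX@5 MEM@6 WB@7
I3 ld r2 <- r5: IF@4 ID@5 stall=1 (RAW on I1.r5 (WB@6)) EX@7 MEM@8 WB@9
I4 sub r4 <- r4,r3: IF@5 ID@7 stall=0 (-) EX@8 MEM@9 WB@10
I5 sub r5 <- r1,r3: IF@7 ID@8 stall=0 (-) EX@9 MEM@10 WB@11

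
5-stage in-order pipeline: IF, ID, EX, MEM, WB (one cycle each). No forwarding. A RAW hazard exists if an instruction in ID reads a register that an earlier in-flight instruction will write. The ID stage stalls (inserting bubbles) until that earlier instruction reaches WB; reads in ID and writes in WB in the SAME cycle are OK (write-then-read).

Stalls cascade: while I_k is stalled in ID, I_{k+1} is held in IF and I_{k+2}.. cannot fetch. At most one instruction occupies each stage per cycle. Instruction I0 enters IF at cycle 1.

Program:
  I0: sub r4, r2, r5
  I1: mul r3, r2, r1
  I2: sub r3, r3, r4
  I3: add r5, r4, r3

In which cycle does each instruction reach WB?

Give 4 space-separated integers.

Answer: 5 6 9 12

Derivation:
I0 sub r4 <- r2,r5: IF@1 ID@2 stall=0 (-) EX@3 MEM@4 WB@5
I1 mul r3 <- r2,r1: IF@2 ID@3 stall=0 (-) EX@4 MEM@5 WB@6
I2 sub r3 <- r3,r4: IF@3 ID@4 stall=2 (RAW on I1.r3 (WB@6)) EX@7 MEM@8 WB@9
I3 add r5 <- r4,r3: IF@4 ID@7 stall=2 (RAW on I2.r3 (WB@9)) EX@10 MEM@11 WB@12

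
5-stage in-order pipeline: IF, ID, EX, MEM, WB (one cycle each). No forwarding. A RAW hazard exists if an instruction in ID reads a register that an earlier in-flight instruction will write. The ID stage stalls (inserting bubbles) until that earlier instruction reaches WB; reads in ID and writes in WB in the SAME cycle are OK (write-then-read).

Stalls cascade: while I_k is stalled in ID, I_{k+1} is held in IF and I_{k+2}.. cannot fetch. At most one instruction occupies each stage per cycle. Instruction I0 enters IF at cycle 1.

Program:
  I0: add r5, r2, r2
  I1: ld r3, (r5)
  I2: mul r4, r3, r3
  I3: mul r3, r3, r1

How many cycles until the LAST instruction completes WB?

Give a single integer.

Answer: 12

Derivation:
I0 add r5 <- r2,r2: IF@1 ID@2 stall=0 (-) EX@3 MEM@4 WB@5
I1 ld r3 <- r5: IF@2 ID@3 stall=2 (RAW on I0.r5 (WB@5)) EX@6 MEM@7 WB@8
I2 mul r4 <- r3,r3: IF@3 ID@6 stall=2 (RAW on I1.r3 (WB@8)) EX@9 MEM@10 WB@11
I3 mul r3 <- r3,r1: IF@6 ID@9 stall=0 (-) EX@10 MEM@11 WB@12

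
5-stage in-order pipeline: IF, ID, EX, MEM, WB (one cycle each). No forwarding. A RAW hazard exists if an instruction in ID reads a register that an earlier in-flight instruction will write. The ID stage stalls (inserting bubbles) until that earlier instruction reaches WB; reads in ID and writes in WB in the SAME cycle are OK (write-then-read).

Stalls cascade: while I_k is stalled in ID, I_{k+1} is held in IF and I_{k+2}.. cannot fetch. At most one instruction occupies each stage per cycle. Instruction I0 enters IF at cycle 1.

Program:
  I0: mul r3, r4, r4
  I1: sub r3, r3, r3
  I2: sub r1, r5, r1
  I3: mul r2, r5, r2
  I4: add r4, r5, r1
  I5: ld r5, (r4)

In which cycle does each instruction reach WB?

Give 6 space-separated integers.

Answer: 5 8 9 10 12 15

Derivation:
I0 mul r3 <- r4,r4: IF@1 ID@2 stall=0 (-) EX@3 MEM@4 WB@5
I1 sub r3 <- r3,r3: IF@2 ID@3 stall=2 (RAW on I0.r3 (WB@5)) EX@6 MEM@7 WB@8
I2 sub r1 <- r5,r1: IF@3 ID@6 stall=0 (-) EX@7 MEM@8 WB@9
I3 mul r2 <- r5,r2: IF@6 ID@7 stall=0 (-) EX@8 MEM@9 WB@10
I4 add r4 <- r5,r1: IF@7 ID@8 stall=1 (RAW on I2.r1 (WB@9)) EX@10 MEM@11 WB@12
I5 ld r5 <- r4: IF@8 ID@10 stall=2 (RAW on I4.r4 (WB@12)) EX@13 MEM@14 WB@15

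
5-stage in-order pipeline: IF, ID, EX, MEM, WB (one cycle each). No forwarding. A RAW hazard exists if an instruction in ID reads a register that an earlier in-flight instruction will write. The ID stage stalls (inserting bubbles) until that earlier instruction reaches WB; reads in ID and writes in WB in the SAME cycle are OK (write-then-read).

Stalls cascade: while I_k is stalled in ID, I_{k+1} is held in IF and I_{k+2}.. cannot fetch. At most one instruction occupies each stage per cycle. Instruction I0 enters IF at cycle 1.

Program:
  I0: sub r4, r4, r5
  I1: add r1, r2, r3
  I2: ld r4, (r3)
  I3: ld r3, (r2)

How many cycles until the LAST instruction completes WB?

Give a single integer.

Answer: 8

Derivation:
I0 sub r4 <- r4,r5: IF@1 ID@2 stall=0 (-) EX@3 MEM@4 WB@5
I1 add r1 <- r2,r3: IF@2 ID@3 stall=0 (-) EX@4 MEM@5 WB@6
I2 ld r4 <- r3: IF@3 ID@4 stall=0 (-) EX@5 MEM@6 WB@7
I3 ld r3 <- r2: IF@4 ID@5 stall=0 (-) EX@6 MEM@7 WB@8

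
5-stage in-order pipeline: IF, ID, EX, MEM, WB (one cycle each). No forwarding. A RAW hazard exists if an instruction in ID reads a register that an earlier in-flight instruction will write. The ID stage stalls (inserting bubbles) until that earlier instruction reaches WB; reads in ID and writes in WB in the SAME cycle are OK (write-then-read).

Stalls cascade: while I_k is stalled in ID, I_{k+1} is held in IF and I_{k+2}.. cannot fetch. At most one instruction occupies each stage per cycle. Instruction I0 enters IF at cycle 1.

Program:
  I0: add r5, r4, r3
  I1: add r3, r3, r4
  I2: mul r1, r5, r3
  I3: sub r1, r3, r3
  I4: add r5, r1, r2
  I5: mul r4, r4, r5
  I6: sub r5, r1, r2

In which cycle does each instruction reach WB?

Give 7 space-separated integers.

Answer: 5 6 9 10 13 16 17

Derivation:
I0 add r5 <- r4,r3: IF@1 ID@2 stall=0 (-) EX@3 MEM@4 WB@5
I1 add r3 <- r3,r4: IF@2 ID@3 stall=0 (-) EX@4 MEM@5 WB@6
I2 mul r1 <- r5,r3: IF@3 ID@4 stall=2 (RAW on I1.r3 (WB@6)) EX@7 MEM@8 WB@9
I3 sub r1 <- r3,r3: IF@4 ID@7 stall=0 (-) EX@8 MEM@9 WB@10
I4 add r5 <- r1,r2: IF@7 ID@8 stall=2 (RAW on I3.r1 (WB@10)) EX@11 MEM@12 WB@13
I5 mul r4 <- r4,r5: IF@8 ID@11 stall=2 (RAW on I4.r5 (WB@13)) EX@14 MEM@15 WB@16
I6 sub r5 <- r1,r2: IF@11 ID@14 stall=0 (-) EX@15 MEM@16 WB@17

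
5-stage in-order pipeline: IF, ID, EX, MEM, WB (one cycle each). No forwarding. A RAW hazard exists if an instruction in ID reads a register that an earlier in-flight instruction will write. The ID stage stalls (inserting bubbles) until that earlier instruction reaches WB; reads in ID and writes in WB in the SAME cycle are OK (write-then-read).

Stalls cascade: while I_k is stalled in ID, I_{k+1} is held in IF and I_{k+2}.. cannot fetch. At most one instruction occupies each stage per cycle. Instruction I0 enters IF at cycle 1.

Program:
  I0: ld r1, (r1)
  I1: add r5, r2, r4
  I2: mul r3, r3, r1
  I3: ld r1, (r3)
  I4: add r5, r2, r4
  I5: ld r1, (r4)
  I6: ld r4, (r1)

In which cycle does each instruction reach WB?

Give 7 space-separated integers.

Answer: 5 6 8 11 12 13 16

Derivation:
I0 ld r1 <- r1: IF@1 ID@2 stall=0 (-) EX@3 MEM@4 WB@5
I1 add r5 <- r2,r4: IF@2 ID@3 stall=0 (-) EX@4 MEM@5 WB@6
I2 mul r3 <- r3,r1: IF@3 ID@4 stall=1 (RAW on I0.r1 (WB@5)) EX@6 MEM@7 WB@8
I3 ld r1 <- r3: IF@4 ID@6 stall=2 (RAW on I2.r3 (WB@8)) EX@9 MEM@10 WB@11
I4 add r5 <- r2,r4: IF@6 ID@9 stall=0 (-) EX@10 MEM@11 WB@12
I5 ld r1 <- r4: IF@9 ID@10 stall=0 (-) EX@11 MEM@12 WB@13
I6 ld r4 <- r1: IF@10 ID@11 stall=2 (RAW on I5.r1 (WB@13)) EX@14 MEM@15 WB@16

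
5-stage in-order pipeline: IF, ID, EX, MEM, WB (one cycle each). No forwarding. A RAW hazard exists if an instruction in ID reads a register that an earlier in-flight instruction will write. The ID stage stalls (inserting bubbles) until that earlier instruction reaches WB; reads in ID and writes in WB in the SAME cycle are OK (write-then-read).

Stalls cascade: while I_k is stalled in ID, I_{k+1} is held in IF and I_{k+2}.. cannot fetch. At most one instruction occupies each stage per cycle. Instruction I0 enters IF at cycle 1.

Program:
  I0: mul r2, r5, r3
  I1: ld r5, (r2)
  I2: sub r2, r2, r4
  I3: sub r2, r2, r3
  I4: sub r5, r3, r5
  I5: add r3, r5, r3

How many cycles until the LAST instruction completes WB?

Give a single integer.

Answer: 16

Derivation:
I0 mul r2 <- r5,r3: IF@1 ID@2 stall=0 (-) EX@3 MEM@4 WB@5
I1 ld r5 <- r2: IF@2 ID@3 stall=2 (RAW on I0.r2 (WB@5)) EX@6 MEM@7 WB@8
I2 sub r2 <- r2,r4: IF@3 ID@6 stall=0 (-) EX@7 MEM@8 WB@9
I3 sub r2 <- r2,r3: IF@6 ID@7 stall=2 (RAW on I2.r2 (WB@9)) EX@10 MEM@11 WB@12
I4 sub r5 <- r3,r5: IF@7 ID@10 stall=0 (-) EX@11 MEM@12 WB@13
I5 add r3 <- r5,r3: IF@10 ID@11 stall=2 (RAW on I4.r5 (WB@13)) EX@14 MEM@15 WB@16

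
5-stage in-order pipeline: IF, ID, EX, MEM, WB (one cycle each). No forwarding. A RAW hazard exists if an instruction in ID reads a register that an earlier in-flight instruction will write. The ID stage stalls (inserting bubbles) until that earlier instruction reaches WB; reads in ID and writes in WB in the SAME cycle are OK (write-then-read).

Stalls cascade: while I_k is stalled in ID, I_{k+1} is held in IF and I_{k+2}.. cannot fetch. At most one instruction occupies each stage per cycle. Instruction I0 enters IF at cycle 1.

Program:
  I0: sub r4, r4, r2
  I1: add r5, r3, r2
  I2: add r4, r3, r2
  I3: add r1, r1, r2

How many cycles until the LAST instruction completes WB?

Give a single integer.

I0 sub r4 <- r4,r2: IF@1 ID@2 stall=0 (-) EX@3 MEM@4 WB@5
I1 add r5 <- r3,r2: IF@2 ID@3 stall=0 (-) EX@4 MEM@5 WB@6
I2 add r4 <- r3,r2: IF@3 ID@4 stall=0 (-) EX@5 MEM@6 WB@7
I3 add r1 <- r1,r2: IF@4 ID@5 stall=0 (-) EX@6 MEM@7 WB@8

Answer: 8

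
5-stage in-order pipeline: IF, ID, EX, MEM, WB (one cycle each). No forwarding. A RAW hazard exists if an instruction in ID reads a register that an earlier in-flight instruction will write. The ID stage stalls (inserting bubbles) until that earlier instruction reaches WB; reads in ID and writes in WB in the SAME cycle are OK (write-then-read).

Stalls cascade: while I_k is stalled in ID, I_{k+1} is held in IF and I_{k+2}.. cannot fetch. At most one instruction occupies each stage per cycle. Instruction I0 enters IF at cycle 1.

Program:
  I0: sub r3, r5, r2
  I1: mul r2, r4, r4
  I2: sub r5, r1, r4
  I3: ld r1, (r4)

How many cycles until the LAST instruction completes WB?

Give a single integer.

I0 sub r3 <- r5,r2: IF@1 ID@2 stall=0 (-) EX@3 MEM@4 WB@5
I1 mul r2 <- r4,r4: IF@2 ID@3 stall=0 (-) EX@4 MEM@5 WB@6
I2 sub r5 <- r1,r4: IF@3 ID@4 stall=0 (-) EX@5 MEM@6 WB@7
I3 ld r1 <- r4: IF@4 ID@5 stall=0 (-) EX@6 MEM@7 WB@8

Answer: 8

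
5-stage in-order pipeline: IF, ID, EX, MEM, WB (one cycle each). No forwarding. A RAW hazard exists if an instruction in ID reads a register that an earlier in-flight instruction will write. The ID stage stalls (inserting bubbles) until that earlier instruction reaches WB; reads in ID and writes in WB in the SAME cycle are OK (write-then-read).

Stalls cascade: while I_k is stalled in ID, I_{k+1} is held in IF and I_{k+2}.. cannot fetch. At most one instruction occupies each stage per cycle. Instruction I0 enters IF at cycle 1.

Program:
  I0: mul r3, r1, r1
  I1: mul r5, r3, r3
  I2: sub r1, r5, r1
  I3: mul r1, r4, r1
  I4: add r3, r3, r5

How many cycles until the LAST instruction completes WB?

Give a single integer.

I0 mul r3 <- r1,r1: IF@1 ID@2 stall=0 (-) EX@3 MEM@4 WB@5
I1 mul r5 <- r3,r3: IF@2 ID@3 stall=2 (RAW on I0.r3 (WB@5)) EX@6 MEM@7 WB@8
I2 sub r1 <- r5,r1: IF@3 ID@6 stall=2 (RAW on I1.r5 (WB@8)) EX@9 MEM@10 WB@11
I3 mul r1 <- r4,r1: IF@6 ID@9 stall=2 (RAW on I2.r1 (WB@11)) EX@12 MEM@13 WB@14
I4 add r3 <- r3,r5: IF@9 ID@12 stall=0 (-) EX@13 MEM@14 WB@15

Answer: 15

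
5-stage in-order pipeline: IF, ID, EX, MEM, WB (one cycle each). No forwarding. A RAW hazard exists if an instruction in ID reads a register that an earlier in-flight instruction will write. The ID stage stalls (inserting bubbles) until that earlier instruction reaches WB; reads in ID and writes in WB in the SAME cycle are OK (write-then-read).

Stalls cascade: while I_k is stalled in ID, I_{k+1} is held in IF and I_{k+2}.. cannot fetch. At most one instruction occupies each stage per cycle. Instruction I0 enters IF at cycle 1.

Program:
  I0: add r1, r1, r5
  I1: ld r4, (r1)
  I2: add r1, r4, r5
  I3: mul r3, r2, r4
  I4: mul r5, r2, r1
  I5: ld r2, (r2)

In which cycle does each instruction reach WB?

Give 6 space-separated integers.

Answer: 5 8 11 12 14 15

Derivation:
I0 add r1 <- r1,r5: IF@1 ID@2 stall=0 (-) EX@3 MEM@4 WB@5
I1 ld r4 <- r1: IF@2 ID@3 stall=2 (RAW on I0.r1 (WB@5)) EX@6 MEM@7 WB@8
I2 add r1 <- r4,r5: IF@3 ID@6 stall=2 (RAW on I1.r4 (WB@8)) EX@9 MEM@10 WB@11
I3 mul r3 <- r2,r4: IF@6 ID@9 stall=0 (-) EX@10 MEM@11 WB@12
I4 mul r5 <- r2,r1: IF@9 ID@10 stall=1 (RAW on I2.r1 (WB@11)) EX@12 MEM@13 WB@14
I5 ld r2 <- r2: IF@10 ID@12 stall=0 (-) EX@13 MEM@14 WB@15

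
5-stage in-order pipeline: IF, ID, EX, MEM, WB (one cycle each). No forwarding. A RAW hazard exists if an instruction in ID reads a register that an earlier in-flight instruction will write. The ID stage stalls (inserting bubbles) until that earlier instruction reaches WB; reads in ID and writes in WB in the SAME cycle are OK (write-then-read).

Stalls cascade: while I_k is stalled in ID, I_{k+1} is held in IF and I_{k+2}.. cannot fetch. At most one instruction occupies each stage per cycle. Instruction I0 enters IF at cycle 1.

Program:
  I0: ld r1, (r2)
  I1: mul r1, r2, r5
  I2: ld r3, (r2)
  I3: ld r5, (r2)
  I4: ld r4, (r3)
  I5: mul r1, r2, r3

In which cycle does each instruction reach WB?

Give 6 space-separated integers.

I0 ld r1 <- r2: IF@1 ID@2 stall=0 (-) EX@3 MEM@4 WB@5
I1 mul r1 <- r2,r5: IF@2 ID@3 stall=0 (-) EX@4 MEM@5 WB@6
I2 ld r3 <- r2: IF@3 ID@4 stall=0 (-) EX@5 MEM@6 WB@7
I3 ld r5 <- r2: IF@4 ID@5 stall=0 (-) EX@6 MEM@7 WB@8
I4 ld r4 <- r3: IF@5 ID@6 stall=1 (RAW on I2.r3 (WB@7)) EX@8 MEM@9 WB@10
I5 mul r1 <- r2,r3: IF@6 ID@8 stall=0 (-) EX@9 MEM@10 WB@11

Answer: 5 6 7 8 10 11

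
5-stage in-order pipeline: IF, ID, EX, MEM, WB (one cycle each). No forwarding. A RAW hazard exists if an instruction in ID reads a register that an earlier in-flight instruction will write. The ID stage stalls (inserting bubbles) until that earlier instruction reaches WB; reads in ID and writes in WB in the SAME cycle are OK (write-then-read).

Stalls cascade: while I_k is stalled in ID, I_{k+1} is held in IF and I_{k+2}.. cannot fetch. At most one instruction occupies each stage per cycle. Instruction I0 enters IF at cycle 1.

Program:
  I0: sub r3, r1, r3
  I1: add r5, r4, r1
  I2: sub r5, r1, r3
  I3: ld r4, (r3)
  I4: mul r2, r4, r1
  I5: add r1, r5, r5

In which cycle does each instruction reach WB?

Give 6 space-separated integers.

I0 sub r3 <- r1,r3: IF@1 ID@2 stall=0 (-) EX@3 MEM@4 WB@5
I1 add r5 <- r4,r1: IF@2 ID@3 stall=0 (-) EX@4 MEM@5 WB@6
I2 sub r5 <- r1,r3: IF@3 ID@4 stall=1 (RAW on I0.r3 (WB@5)) EX@6 MEM@7 WB@8
I3 ld r4 <- r3: IF@4 ID@6 stall=0 (-) EX@7 MEM@8 WB@9
I4 mul r2 <- r4,r1: IF@6 ID@7 stall=2 (RAW on I3.r4 (WB@9)) EX@10 MEM@11 WB@12
I5 add r1 <- r5,r5: IF@7 ID@10 stall=0 (-) EX@11 MEM@12 WB@13

Answer: 5 6 8 9 12 13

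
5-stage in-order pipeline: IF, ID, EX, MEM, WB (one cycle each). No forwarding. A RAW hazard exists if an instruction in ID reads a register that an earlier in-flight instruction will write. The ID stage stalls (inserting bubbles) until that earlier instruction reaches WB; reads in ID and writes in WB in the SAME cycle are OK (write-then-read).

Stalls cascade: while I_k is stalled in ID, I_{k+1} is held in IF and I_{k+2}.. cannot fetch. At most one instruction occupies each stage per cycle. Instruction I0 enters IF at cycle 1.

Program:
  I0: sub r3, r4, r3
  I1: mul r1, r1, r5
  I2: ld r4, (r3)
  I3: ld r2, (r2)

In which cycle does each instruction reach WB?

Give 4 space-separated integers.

Answer: 5 6 8 9

Derivation:
I0 sub r3 <- r4,r3: IF@1 ID@2 stall=0 (-) EX@3 MEM@4 WB@5
I1 mul r1 <- r1,r5: IF@2 ID@3 stall=0 (-) EX@4 MEM@5 WB@6
I2 ld r4 <- r3: IF@3 ID@4 stall=1 (RAW on I0.r3 (WB@5)) EX@6 MEM@7 WB@8
I3 ld r2 <- r2: IF@4 ID@6 stall=0 (-) EX@7 MEM@8 WB@9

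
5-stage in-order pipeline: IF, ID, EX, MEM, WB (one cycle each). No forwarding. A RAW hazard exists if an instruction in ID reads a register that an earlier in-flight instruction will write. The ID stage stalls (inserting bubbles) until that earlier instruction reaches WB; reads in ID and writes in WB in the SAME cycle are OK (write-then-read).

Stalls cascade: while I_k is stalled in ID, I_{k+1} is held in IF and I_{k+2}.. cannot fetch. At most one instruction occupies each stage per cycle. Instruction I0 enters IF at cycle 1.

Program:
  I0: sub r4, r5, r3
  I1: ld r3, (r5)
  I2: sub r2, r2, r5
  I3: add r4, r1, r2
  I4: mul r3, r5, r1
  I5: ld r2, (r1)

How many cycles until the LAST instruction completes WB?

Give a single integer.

Answer: 12

Derivation:
I0 sub r4 <- r5,r3: IF@1 ID@2 stall=0 (-) EX@3 MEM@4 WB@5
I1 ld r3 <- r5: IF@2 ID@3 stall=0 (-) EX@4 MEM@5 WB@6
I2 sub r2 <- r2,r5: IF@3 ID@4 stall=0 (-) EX@5 MEM@6 WB@7
I3 add r4 <- r1,r2: IF@4 ID@5 stall=2 (RAW on I2.r2 (WB@7)) EX@8 MEM@9 WB@10
I4 mul r3 <- r5,r1: IF@5 ID@8 stall=0 (-) EX@9 MEM@10 WB@11
I5 ld r2 <- r1: IF@8 ID@9 stall=0 (-) EX@10 MEM@11 WB@12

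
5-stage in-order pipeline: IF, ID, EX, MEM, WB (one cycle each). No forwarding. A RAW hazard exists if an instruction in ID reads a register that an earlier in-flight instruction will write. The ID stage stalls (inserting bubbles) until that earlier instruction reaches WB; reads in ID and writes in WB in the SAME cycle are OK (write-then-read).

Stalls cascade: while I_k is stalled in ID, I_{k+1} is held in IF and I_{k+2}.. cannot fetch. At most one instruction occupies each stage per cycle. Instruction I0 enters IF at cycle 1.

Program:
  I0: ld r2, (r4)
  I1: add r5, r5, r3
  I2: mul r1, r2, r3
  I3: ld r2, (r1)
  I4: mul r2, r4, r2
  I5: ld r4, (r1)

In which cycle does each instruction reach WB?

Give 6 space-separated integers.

I0 ld r2 <- r4: IF@1 ID@2 stall=0 (-) EX@3 MEM@4 WB@5
I1 add r5 <- r5,r3: IF@2 ID@3 stall=0 (-) EX@4 MEM@5 WB@6
I2 mul r1 <- r2,r3: IF@3 ID@4 stall=1 (RAW on I0.r2 (WB@5)) EX@6 MEM@7 WB@8
I3 ld r2 <- r1: IF@4 ID@6 stall=2 (RAW on I2.r1 (WB@8)) EX@9 MEM@10 WB@11
I4 mul r2 <- r4,r2: IF@6 ID@9 stall=2 (RAW on I3.r2 (WB@11)) EX@12 MEM@13 WB@14
I5 ld r4 <- r1: IF@9 ID@12 stall=0 (-) EX@13 MEM@14 WB@15

Answer: 5 6 8 11 14 15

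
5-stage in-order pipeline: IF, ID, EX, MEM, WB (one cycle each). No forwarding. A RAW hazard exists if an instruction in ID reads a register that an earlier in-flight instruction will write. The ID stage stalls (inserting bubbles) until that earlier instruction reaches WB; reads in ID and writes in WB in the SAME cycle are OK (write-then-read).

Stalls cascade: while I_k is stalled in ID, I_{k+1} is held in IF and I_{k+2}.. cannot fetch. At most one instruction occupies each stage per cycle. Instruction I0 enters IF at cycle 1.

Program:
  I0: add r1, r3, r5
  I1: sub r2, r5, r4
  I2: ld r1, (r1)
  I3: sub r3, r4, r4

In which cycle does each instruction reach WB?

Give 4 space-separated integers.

Answer: 5 6 8 9

Derivation:
I0 add r1 <- r3,r5: IF@1 ID@2 stall=0 (-) EX@3 MEM@4 WB@5
I1 sub r2 <- r5,r4: IF@2 ID@3 stall=0 (-) EX@4 MEM@5 WB@6
I2 ld r1 <- r1: IF@3 ID@4 stall=1 (RAW on I0.r1 (WB@5)) EX@6 MEM@7 WB@8
I3 sub r3 <- r4,r4: IF@4 ID@6 stall=0 (-) EX@7 MEM@8 WB@9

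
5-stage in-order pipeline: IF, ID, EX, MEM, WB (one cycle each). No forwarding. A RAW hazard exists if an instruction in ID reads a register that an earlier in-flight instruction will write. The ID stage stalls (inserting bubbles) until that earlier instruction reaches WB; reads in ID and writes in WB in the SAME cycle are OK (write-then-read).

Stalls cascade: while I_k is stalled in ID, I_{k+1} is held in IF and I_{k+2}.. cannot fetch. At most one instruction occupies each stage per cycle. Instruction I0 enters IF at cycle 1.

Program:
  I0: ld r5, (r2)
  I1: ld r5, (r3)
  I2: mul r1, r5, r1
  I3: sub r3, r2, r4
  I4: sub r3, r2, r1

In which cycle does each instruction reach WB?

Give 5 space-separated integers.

I0 ld r5 <- r2: IF@1 ID@2 stall=0 (-) EX@3 MEM@4 WB@5
I1 ld r5 <- r3: IF@2 ID@3 stall=0 (-) EX@4 MEM@5 WB@6
I2 mul r1 <- r5,r1: IF@3 ID@4 stall=2 (RAW on I1.r5 (WB@6)) EX@7 MEM@8 WB@9
I3 sub r3 <- r2,r4: IF@4 ID@7 stall=0 (-) EX@8 MEM@9 WB@10
I4 sub r3 <- r2,r1: IF@7 ID@8 stall=1 (RAW on I2.r1 (WB@9)) EX@10 MEM@11 WB@12

Answer: 5 6 9 10 12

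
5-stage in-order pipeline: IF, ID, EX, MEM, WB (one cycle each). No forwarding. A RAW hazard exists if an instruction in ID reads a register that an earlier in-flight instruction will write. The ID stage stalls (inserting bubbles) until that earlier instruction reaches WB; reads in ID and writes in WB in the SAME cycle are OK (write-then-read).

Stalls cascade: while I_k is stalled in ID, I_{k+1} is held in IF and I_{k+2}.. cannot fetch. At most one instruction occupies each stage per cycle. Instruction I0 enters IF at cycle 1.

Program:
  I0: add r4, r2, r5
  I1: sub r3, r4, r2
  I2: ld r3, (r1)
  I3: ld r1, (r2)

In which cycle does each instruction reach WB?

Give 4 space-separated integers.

Answer: 5 8 9 10

Derivation:
I0 add r4 <- r2,r5: IF@1 ID@2 stall=0 (-) EX@3 MEM@4 WB@5
I1 sub r3 <- r4,r2: IF@2 ID@3 stall=2 (RAW on I0.r4 (WB@5)) EX@6 MEM@7 WB@8
I2 ld r3 <- r1: IF@3 ID@6 stall=0 (-) EX@7 MEM@8 WB@9
I3 ld r1 <- r2: IF@6 ID@7 stall=0 (-) EX@8 MEM@9 WB@10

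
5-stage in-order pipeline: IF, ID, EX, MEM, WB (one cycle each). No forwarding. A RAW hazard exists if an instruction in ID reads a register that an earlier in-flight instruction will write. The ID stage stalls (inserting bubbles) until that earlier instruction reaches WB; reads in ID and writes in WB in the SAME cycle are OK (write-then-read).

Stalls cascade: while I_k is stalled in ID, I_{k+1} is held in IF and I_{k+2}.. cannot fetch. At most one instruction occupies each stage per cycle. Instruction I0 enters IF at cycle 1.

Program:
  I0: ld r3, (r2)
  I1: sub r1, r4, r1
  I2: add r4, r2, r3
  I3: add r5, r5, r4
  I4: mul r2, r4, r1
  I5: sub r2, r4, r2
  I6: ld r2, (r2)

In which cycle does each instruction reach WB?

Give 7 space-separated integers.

I0 ld r3 <- r2: IF@1 ID@2 stall=0 (-) EX@3 MEM@4 WB@5
I1 sub r1 <- r4,r1: IF@2 ID@3 stall=0 (-) EX@4 MEM@5 WB@6
I2 add r4 <- r2,r3: IF@3 ID@4 stall=1 (RAW on I0.r3 (WB@5)) EX@6 MEM@7 WB@8
I3 add r5 <- r5,r4: IF@4 ID@6 stall=2 (RAW on I2.r4 (WB@8)) EX@9 MEM@10 WB@11
I4 mul r2 <- r4,r1: IF@6 ID@9 stall=0 (-) EX@10 MEM@11 WB@12
I5 sub r2 <- r4,r2: IF@9 ID@10 stall=2 (RAW on I4.r2 (WB@12)) EX@13 MEM@14 WB@15
I6 ld r2 <- r2: IF@10 ID@13 stall=2 (RAW on I5.r2 (WB@15)) EX@16 MEM@17 WB@18

Answer: 5 6 8 11 12 15 18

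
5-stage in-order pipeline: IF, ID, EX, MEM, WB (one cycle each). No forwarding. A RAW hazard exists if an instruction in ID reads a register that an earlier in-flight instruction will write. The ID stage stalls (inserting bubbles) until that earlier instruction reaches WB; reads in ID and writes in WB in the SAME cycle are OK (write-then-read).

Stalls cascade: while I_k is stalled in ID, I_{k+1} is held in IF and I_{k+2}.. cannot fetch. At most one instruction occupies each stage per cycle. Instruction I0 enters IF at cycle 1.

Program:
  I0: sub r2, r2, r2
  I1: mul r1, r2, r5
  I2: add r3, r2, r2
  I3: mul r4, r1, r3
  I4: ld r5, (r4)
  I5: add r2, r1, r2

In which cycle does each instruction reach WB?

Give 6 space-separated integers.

Answer: 5 8 9 12 15 16

Derivation:
I0 sub r2 <- r2,r2: IF@1 ID@2 stall=0 (-) EX@3 MEM@4 WB@5
I1 mul r1 <- r2,r5: IF@2 ID@3 stall=2 (RAW on I0.r2 (WB@5)) EX@6 MEM@7 WB@8
I2 add r3 <- r2,r2: IF@3 ID@6 stall=0 (-) EX@7 MEM@8 WB@9
I3 mul r4 <- r1,r3: IF@6 ID@7 stall=2 (RAW on I2.r3 (WB@9)) EX@10 MEM@11 WB@12
I4 ld r5 <- r4: IF@7 ID@10 stall=2 (RAW on I3.r4 (WB@12)) EX@13 MEM@14 WB@15
I5 add r2 <- r1,r2: IF@10 ID@13 stall=0 (-) EX@14 MEM@15 WB@16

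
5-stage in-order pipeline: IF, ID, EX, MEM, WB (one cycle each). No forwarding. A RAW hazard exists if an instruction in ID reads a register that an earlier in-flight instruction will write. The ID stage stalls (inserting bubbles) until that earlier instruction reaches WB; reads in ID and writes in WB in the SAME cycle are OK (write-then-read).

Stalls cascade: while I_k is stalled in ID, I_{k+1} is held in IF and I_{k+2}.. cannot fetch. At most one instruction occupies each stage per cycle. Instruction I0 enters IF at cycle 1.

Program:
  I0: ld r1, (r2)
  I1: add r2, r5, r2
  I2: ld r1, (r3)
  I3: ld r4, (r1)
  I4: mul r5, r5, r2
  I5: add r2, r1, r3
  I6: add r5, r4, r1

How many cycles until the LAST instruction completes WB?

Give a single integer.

I0 ld r1 <- r2: IF@1 ID@2 stall=0 (-) EX@3 MEM@4 WB@5
I1 add r2 <- r5,r2: IF@2 ID@3 stall=0 (-) EX@4 MEM@5 WB@6
I2 ld r1 <- r3: IF@3 ID@4 stall=0 (-) EX@5 MEM@6 WB@7
I3 ld r4 <- r1: IF@4 ID@5 stall=2 (RAW on I2.r1 (WB@7)) EX@8 MEM@9 WB@10
I4 mul r5 <- r5,r2: IF@5 ID@8 stall=0 (-) EX@9 MEM@10 WB@11
I5 add r2 <- r1,r3: IF@8 ID@9 stall=0 (-) EX@10 MEM@11 WB@12
I6 add r5 <- r4,r1: IF@9 ID@10 stall=0 (-) EX@11 MEM@12 WB@13

Answer: 13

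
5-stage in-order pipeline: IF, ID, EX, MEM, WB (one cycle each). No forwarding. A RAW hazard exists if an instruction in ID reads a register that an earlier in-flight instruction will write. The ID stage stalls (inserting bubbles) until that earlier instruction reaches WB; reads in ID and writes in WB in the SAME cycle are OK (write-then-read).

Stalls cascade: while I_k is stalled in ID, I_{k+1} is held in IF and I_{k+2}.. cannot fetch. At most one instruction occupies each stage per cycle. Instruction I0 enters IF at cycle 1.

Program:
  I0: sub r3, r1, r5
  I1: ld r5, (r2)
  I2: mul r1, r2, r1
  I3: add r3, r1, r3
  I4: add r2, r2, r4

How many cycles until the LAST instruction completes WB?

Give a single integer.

I0 sub r3 <- r1,r5: IF@1 ID@2 stall=0 (-) EX@3 MEM@4 WB@5
I1 ld r5 <- r2: IF@2 ID@3 stall=0 (-) EX@4 MEM@5 WB@6
I2 mul r1 <- r2,r1: IF@3 ID@4 stall=0 (-) EX@5 MEM@6 WB@7
I3 add r3 <- r1,r3: IF@4 ID@5 stall=2 (RAW on I2.r1 (WB@7)) EX@8 MEM@9 WB@10
I4 add r2 <- r2,r4: IF@5 ID@8 stall=0 (-) EX@9 MEM@10 WB@11

Answer: 11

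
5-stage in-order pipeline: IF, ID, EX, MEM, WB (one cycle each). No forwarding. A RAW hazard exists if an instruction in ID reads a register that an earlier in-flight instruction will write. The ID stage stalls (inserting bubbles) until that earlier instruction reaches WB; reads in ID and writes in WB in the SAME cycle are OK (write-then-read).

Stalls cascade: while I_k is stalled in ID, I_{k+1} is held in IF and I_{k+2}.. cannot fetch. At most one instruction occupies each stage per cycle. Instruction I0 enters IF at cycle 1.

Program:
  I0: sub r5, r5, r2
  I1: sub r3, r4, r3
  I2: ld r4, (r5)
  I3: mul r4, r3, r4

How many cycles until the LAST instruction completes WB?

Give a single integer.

I0 sub r5 <- r5,r2: IF@1 ID@2 stall=0 (-) EX@3 MEM@4 WB@5
I1 sub r3 <- r4,r3: IF@2 ID@3 stall=0 (-) EX@4 MEM@5 WB@6
I2 ld r4 <- r5: IF@3 ID@4 stall=1 (RAW on I0.r5 (WB@5)) EX@6 MEM@7 WB@8
I3 mul r4 <- r3,r4: IF@4 ID@6 stall=2 (RAW on I2.r4 (WB@8)) EX@9 MEM@10 WB@11

Answer: 11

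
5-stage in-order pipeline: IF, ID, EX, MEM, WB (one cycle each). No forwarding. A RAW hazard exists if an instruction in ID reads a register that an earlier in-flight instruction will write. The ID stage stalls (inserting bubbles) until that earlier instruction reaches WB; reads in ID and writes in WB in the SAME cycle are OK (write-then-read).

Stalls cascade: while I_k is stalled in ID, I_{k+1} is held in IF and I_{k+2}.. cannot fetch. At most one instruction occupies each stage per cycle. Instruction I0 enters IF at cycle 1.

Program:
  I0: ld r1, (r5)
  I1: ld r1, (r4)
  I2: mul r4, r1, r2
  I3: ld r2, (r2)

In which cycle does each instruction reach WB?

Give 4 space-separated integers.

Answer: 5 6 9 10

Derivation:
I0 ld r1 <- r5: IF@1 ID@2 stall=0 (-) EX@3 MEM@4 WB@5
I1 ld r1 <- r4: IF@2 ID@3 stall=0 (-) EX@4 MEM@5 WB@6
I2 mul r4 <- r1,r2: IF@3 ID@4 stall=2 (RAW on I1.r1 (WB@6)) EX@7 MEM@8 WB@9
I3 ld r2 <- r2: IF@4 ID@7 stall=0 (-) EX@8 MEM@9 WB@10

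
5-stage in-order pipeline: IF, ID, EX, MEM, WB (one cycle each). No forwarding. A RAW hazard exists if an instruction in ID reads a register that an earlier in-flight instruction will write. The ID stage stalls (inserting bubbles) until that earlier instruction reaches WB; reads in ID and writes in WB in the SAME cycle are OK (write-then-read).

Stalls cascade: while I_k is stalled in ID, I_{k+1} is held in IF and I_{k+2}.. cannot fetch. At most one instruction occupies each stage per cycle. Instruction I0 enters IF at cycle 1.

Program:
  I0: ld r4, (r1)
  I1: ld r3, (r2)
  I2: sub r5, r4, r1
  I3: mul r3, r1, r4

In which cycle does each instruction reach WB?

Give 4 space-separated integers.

Answer: 5 6 8 9

Derivation:
I0 ld r4 <- r1: IF@1 ID@2 stall=0 (-) EX@3 MEM@4 WB@5
I1 ld r3 <- r2: IF@2 ID@3 stall=0 (-) EX@4 MEM@5 WB@6
I2 sub r5 <- r4,r1: IF@3 ID@4 stall=1 (RAW on I0.r4 (WB@5)) EX@6 MEM@7 WB@8
I3 mul r3 <- r1,r4: IF@4 ID@6 stall=0 (-) EX@7 MEM@8 WB@9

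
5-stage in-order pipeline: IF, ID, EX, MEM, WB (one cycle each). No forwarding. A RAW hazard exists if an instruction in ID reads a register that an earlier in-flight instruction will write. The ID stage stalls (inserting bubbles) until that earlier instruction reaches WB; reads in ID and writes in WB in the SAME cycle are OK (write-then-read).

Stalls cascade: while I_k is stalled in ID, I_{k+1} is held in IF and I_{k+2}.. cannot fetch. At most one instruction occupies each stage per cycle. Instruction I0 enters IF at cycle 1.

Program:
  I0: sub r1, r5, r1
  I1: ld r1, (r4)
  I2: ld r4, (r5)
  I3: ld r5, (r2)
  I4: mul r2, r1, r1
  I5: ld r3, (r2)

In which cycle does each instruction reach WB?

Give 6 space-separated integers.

I0 sub r1 <- r5,r1: IF@1 ID@2 stall=0 (-) EX@3 MEM@4 WB@5
I1 ld r1 <- r4: IF@2 ID@3 stall=0 (-) EX@4 MEM@5 WB@6
I2 ld r4 <- r5: IF@3 ID@4 stall=0 (-) EX@5 MEM@6 WB@7
I3 ld r5 <- r2: IF@4 ID@5 stall=0 (-) EX@6 MEM@7 WB@8
I4 mul r2 <- r1,r1: IF@5 ID@6 stall=0 (-) EX@7 MEM@8 WB@9
I5 ld r3 <- r2: IF@6 ID@7 stall=2 (RAW on I4.r2 (WB@9)) EX@10 MEM@11 WB@12

Answer: 5 6 7 8 9 12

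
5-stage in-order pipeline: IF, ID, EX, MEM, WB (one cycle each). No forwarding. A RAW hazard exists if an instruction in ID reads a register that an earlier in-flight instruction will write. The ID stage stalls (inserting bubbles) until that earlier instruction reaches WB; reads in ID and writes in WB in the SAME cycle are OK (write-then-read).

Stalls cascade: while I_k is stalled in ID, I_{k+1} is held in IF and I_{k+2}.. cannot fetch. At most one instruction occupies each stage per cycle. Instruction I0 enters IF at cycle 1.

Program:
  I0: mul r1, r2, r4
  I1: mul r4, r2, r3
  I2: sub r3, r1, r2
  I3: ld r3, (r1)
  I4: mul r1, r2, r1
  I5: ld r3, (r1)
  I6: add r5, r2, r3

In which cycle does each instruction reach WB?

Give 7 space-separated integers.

Answer: 5 6 8 9 10 13 16

Derivation:
I0 mul r1 <- r2,r4: IF@1 ID@2 stall=0 (-) EX@3 MEM@4 WB@5
I1 mul r4 <- r2,r3: IF@2 ID@3 stall=0 (-) EX@4 MEM@5 WB@6
I2 sub r3 <- r1,r2: IF@3 ID@4 stall=1 (RAW on I0.r1 (WB@5)) EX@6 MEM@7 WB@8
I3 ld r3 <- r1: IF@4 ID@6 stall=0 (-) EX@7 MEM@8 WB@9
I4 mul r1 <- r2,r1: IF@6 ID@7 stall=0 (-) EX@8 MEM@9 WB@10
I5 ld r3 <- r1: IF@7 ID@8 stall=2 (RAW on I4.r1 (WB@10)) EX@11 MEM@12 WB@13
I6 add r5 <- r2,r3: IF@8 ID@11 stall=2 (RAW on I5.r3 (WB@13)) EX@14 MEM@15 WB@16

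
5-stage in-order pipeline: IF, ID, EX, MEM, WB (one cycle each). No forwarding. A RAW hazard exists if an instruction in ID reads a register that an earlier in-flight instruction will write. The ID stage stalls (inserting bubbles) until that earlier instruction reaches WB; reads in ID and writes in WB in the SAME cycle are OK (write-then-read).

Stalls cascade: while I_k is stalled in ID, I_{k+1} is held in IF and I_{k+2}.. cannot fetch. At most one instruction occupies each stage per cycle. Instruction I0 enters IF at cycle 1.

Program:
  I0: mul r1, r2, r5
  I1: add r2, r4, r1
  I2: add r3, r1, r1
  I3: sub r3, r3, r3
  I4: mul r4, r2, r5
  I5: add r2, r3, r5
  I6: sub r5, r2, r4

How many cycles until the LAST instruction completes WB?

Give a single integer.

Answer: 18

Derivation:
I0 mul r1 <- r2,r5: IF@1 ID@2 stall=0 (-) EX@3 MEM@4 WB@5
I1 add r2 <- r4,r1: IF@2 ID@3 stall=2 (RAW on I0.r1 (WB@5)) EX@6 MEM@7 WB@8
I2 add r3 <- r1,r1: IF@3 ID@6 stall=0 (-) EX@7 MEM@8 WB@9
I3 sub r3 <- r3,r3: IF@6 ID@7 stall=2 (RAW on I2.r3 (WB@9)) EX@10 MEM@11 WB@12
I4 mul r4 <- r2,r5: IF@7 ID@10 stall=0 (-) EX@11 MEM@12 WB@13
I5 add r2 <- r3,r5: IF@10 ID@11 stall=1 (RAW on I3.r3 (WB@12)) EX@13 MEM@14 WB@15
I6 sub r5 <- r2,r4: IF@11 ID@13 stall=2 (RAW on I5.r2 (WB@15)) EX@16 MEM@17 WB@18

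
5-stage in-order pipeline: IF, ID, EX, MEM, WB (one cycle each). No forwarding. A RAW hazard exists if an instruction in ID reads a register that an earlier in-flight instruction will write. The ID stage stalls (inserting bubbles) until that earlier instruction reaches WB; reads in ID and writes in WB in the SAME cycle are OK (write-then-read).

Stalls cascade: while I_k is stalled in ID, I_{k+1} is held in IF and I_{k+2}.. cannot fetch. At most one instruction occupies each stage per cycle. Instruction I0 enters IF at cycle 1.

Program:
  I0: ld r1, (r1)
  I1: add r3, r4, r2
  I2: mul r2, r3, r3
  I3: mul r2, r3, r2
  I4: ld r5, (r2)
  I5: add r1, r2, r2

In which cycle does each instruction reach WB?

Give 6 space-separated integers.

I0 ld r1 <- r1: IF@1 ID@2 stall=0 (-) EX@3 MEM@4 WB@5
I1 add r3 <- r4,r2: IF@2 ID@3 stall=0 (-) EX@4 MEM@5 WB@6
I2 mul r2 <- r3,r3: IF@3 ID@4 stall=2 (RAW on I1.r3 (WB@6)) EX@7 MEM@8 WB@9
I3 mul r2 <- r3,r2: IF@4 ID@7 stall=2 (RAW on I2.r2 (WB@9)) EX@10 MEM@11 WB@12
I4 ld r5 <- r2: IF@7 ID@10 stall=2 (RAW on I3.r2 (WB@12)) EX@13 MEM@14 WB@15
I5 add r1 <- r2,r2: IF@10 ID@13 stall=0 (-) EX@14 MEM@15 WB@16

Answer: 5 6 9 12 15 16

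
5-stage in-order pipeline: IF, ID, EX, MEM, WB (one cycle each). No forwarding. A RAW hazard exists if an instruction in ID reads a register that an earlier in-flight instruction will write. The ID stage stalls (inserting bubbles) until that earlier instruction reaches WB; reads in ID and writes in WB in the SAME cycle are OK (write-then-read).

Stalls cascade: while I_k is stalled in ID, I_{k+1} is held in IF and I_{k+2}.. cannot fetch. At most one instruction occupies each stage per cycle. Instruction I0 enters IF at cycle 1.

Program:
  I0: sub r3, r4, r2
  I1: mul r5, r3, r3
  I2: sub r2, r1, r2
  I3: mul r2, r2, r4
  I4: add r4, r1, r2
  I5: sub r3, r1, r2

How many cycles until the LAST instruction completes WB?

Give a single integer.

I0 sub r3 <- r4,r2: IF@1 ID@2 stall=0 (-) EX@3 MEM@4 WB@5
I1 mul r5 <- r3,r3: IF@2 ID@3 stall=2 (RAW on I0.r3 (WB@5)) EX@6 MEM@7 WB@8
I2 sub r2 <- r1,r2: IF@3 ID@6 stall=0 (-) EX@7 MEM@8 WB@9
I3 mul r2 <- r2,r4: IF@6 ID@7 stall=2 (RAW on I2.r2 (WB@9)) EX@10 MEM@11 WB@12
I4 add r4 <- r1,r2: IF@7 ID@10 stall=2 (RAW on I3.r2 (WB@12)) EX@13 MEM@14 WB@15
I5 sub r3 <- r1,r2: IF@10 ID@13 stall=0 (-) EX@14 MEM@15 WB@16

Answer: 16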